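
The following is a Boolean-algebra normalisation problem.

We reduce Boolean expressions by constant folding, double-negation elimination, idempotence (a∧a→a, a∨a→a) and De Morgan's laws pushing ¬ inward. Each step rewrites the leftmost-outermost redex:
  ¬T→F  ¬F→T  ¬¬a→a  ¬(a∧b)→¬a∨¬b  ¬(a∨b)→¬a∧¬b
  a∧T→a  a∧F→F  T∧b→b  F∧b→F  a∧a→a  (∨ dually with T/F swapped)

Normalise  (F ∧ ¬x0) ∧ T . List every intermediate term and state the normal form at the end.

  start: (F ∧ ¬x0) ∧ T
  →1  F ∧ ¬x0
  →2  F

Answer: normal form = F  (in 2 steps)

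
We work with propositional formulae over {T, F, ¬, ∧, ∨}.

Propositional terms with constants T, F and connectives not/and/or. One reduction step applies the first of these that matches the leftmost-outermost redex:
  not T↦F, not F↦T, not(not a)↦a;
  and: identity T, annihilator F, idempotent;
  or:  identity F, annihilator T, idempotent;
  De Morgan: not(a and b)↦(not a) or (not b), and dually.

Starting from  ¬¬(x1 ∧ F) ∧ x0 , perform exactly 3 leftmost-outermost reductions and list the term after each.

Answer: after 3 steps: F

Derivation:
  start: ¬¬(x1 ∧ F) ∧ x0
  →1  (x1 ∧ F) ∧ x0
  →2  F ∧ x0
  →3  F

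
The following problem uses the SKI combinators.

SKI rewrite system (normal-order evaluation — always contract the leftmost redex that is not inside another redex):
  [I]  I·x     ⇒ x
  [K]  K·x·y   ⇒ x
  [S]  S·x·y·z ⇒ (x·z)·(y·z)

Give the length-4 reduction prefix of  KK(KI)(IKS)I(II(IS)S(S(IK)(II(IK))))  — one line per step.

  start: KK(KI)(IKS)I(II(IS)S(S(IK)(II(IK))))
  [1] K(IKS)I(II(IS)S(S(IK)(II(IK))))
  [2] IKS(II(IS)S(S(IK)(II(IK))))
  [3] KS(II(IS)S(S(IK)(II(IK))))
  [4] S

Answer: after 4 steps: S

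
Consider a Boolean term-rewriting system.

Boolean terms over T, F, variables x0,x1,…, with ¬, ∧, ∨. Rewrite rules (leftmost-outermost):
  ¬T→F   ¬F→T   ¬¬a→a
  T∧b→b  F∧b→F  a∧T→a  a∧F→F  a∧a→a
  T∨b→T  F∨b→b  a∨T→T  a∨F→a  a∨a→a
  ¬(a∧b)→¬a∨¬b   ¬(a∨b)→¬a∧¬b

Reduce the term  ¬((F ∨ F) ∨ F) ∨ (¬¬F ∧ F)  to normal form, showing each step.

  start: ¬((F ∨ F) ∨ F) ∨ (¬¬F ∧ F)
  [1] (¬(F ∨ F) ∧ ¬F) ∨ (¬¬F ∧ F)
  [2] ((¬F ∧ ¬F) ∧ ¬F) ∨ (¬¬F ∧ F)
  [3] (¬F ∧ ¬F) ∨ (¬¬F ∧ F)
  [4] ¬F ∨ (¬¬F ∧ F)
  [5] T ∨ (¬¬F ∧ F)
  [6] T

Answer: normal form = T  (in 6 steps)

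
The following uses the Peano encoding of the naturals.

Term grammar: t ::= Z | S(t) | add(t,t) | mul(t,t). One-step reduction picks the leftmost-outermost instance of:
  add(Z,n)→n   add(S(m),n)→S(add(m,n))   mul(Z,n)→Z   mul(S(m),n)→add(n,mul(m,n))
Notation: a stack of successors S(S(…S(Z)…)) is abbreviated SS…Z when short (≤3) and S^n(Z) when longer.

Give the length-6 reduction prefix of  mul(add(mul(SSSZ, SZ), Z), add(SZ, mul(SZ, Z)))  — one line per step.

Answer: after 6 steps: S(add(add(Z, mul(SZ, Z)), mul(add(add(Z, mul(SSZ, SZ)), Z), add(SZ, mul(SZ, Z)))))

Working:
  start: mul(add(mul(SSSZ, SZ), Z), add(SZ, mul(SZ, Z)))
  step 1: mul(add(add(SZ, mul(SSZ, SZ)), Z), add(SZ, mul(SZ, Z)))
  step 2: mul(add(S(add(Z, mul(SSZ, SZ))), Z), add(SZ, mul(SZ, Z)))
  step 3: mul(S(add(add(Z, mul(SSZ, SZ)), Z)), add(SZ, mul(SZ, Z)))
  step 4: add(add(SZ, mul(SZ, Z)), mul(add(add(Z, mul(SSZ, SZ)), Z), add(SZ, mul(SZ, Z))))
  step 5: add(S(add(Z, mul(SZ, Z))), mul(add(add(Z, mul(SSZ, SZ)), Z), add(SZ, mul(SZ, Z))))
  step 6: S(add(add(Z, mul(SZ, Z)), mul(add(add(Z, mul(SSZ, SZ)), Z), add(SZ, mul(SZ, Z)))))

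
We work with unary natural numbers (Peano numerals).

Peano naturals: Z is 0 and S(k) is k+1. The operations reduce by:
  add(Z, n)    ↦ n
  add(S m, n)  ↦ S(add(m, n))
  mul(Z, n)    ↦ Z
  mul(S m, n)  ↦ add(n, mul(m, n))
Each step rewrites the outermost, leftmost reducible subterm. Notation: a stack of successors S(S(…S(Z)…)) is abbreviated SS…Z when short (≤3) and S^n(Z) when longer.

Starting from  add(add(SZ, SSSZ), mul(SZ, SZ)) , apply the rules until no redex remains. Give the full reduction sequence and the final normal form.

Answer: normal form = S^5(Z)  (in 11 steps)

Derivation:
  start: add(add(SZ, SSSZ), mul(SZ, SZ))
  →1  add(S(add(Z, SSSZ)), mul(SZ, SZ))
  →2  S(add(add(Z, SSSZ), mul(SZ, SZ)))
  →3  S(add(SSSZ, mul(SZ, SZ)))
  →4  S(S(add(SSZ, mul(SZ, SZ))))
  →5  S(S(S(add(SZ, mul(SZ, SZ)))))
  →6  S(S(S(S(add(Z, mul(SZ, SZ))))))
  →7  S(S(S(S(mul(SZ, SZ)))))
  →8  S(S(S(S(add(SZ, mul(Z, SZ))))))
  →9  S(S(S(S(S(add(Z, mul(Z, SZ)))))))
  →10  S(S(S(S(S(mul(Z, SZ))))))
  →11  S^5(Z)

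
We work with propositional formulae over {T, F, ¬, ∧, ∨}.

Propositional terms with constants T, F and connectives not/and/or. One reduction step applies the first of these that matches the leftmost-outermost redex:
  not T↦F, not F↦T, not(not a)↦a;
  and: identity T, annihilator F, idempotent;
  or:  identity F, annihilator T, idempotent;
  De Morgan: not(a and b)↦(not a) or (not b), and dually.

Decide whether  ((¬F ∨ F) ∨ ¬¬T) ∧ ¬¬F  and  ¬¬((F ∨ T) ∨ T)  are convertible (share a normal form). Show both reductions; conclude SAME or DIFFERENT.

Term A:
  start: ((¬F ∨ F) ∨ ¬¬T) ∧ ¬¬F
  [1] (¬F ∨ ¬¬T) ∧ ¬¬F
  [2] (T ∨ ¬¬T) ∧ ¬¬F
  [3] T ∧ ¬¬F
  [4] ¬¬F
  [5] F

Term B:
  start: ¬¬((F ∨ T) ∨ T)
  [1] (F ∨ T) ∨ T
  [2] T

Answer: DIFFERENT — A ⇓ F, B ⇓ T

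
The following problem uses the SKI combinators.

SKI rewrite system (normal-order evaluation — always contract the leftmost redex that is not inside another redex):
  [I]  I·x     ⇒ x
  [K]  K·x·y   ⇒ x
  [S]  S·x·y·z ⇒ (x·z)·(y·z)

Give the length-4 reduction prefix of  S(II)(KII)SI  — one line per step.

  start: S(II)(KII)SI
  →1  IIS(KIIS)I
  →2  IS(KIIS)I
  →3  S(KIIS)I
  →4  S(IS)I

Answer: after 4 steps: S(IS)I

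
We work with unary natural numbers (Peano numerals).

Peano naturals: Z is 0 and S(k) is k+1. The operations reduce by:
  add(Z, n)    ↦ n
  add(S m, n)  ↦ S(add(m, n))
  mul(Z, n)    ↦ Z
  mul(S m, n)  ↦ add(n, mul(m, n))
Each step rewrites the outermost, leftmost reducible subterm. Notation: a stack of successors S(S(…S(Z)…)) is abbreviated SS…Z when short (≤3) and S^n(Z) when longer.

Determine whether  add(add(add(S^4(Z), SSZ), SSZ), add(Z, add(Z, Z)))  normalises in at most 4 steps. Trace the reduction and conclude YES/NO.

Answer: NO — after 4 steps the term is S(add(add(S(add(SSZ, SSZ)), SSZ), add(Z, add(Z, Z)))), not yet normal

Working:
  start: add(add(add(S^4(Z), SSZ), SSZ), add(Z, add(Z, Z)))
  →1  add(add(S(add(SSSZ, SSZ)), SSZ), add(Z, add(Z, Z)))
  →2  add(S(add(add(SSSZ, SSZ), SSZ)), add(Z, add(Z, Z)))
  →3  S(add(add(add(SSSZ, SSZ), SSZ), add(Z, add(Z, Z))))
  →4  S(add(add(S(add(SSZ, SSZ)), SSZ), add(Z, add(Z, Z))))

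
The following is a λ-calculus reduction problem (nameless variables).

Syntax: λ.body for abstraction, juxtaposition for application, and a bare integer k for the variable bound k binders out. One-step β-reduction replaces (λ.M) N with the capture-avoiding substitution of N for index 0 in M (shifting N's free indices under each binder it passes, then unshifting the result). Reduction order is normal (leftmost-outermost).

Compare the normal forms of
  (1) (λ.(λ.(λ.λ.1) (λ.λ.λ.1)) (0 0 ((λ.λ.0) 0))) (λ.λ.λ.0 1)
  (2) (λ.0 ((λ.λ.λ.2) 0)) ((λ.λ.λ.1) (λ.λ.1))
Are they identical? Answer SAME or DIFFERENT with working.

Term A:
  start: (λ.(λ.(λ.λ.1) (λ.λ.λ.1)) (0 0 ((λ.λ.0) 0))) (λ.λ.λ.0 1)
  step 1: (λ.(λ.λ.1) (λ.λ.λ.1)) ((λ.λ.λ.0 1) (λ.λ.λ.0 1) ((λ.λ.0) (λ.λ.λ.0 1)))
  step 2: (λ.λ.1) (λ.λ.λ.1)
  step 3: λ.λ.λ.λ.1

Term B:
  start: (λ.0 ((λ.λ.λ.2) 0)) ((λ.λ.λ.1) (λ.λ.1))
  step 1: (λ.λ.λ.1) (λ.λ.1) ((λ.λ.λ.2) ((λ.λ.λ.1) (λ.λ.1)))
  step 2: (λ.λ.1) ((λ.λ.λ.2) ((λ.λ.λ.1) (λ.λ.1)))
  step 3: λ.(λ.λ.λ.2) ((λ.λ.λ.1) (λ.λ.1))
  step 4: λ.λ.λ.(λ.λ.λ.1) (λ.λ.1)
  step 5: λ.λ.λ.λ.λ.1

Answer: DIFFERENT — A ⇓ λ.λ.λ.λ.1, B ⇓ λ.λ.λ.λ.λ.1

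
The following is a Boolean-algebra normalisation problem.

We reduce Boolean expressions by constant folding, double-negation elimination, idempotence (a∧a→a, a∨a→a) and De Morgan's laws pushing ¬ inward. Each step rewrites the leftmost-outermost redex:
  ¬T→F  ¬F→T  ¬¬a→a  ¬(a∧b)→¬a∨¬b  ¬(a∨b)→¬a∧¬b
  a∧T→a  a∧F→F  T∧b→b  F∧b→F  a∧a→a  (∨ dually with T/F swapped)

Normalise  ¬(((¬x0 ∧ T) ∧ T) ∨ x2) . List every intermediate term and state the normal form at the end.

Answer: normal form = x0 ∧ ¬x2  (in 8 steps)

Reduction:
  start: ¬(((¬x0 ∧ T) ∧ T) ∨ x2)
  step 1: ¬((¬x0 ∧ T) ∧ T) ∧ ¬x2
  step 2: (¬(¬x0 ∧ T) ∨ ¬T) ∧ ¬x2
  step 3: ((¬¬x0 ∨ ¬T) ∨ ¬T) ∧ ¬x2
  step 4: ((x0 ∨ ¬T) ∨ ¬T) ∧ ¬x2
  step 5: ((x0 ∨ F) ∨ ¬T) ∧ ¬x2
  step 6: (x0 ∨ ¬T) ∧ ¬x2
  step 7: (x0 ∨ F) ∧ ¬x2
  step 8: x0 ∧ ¬x2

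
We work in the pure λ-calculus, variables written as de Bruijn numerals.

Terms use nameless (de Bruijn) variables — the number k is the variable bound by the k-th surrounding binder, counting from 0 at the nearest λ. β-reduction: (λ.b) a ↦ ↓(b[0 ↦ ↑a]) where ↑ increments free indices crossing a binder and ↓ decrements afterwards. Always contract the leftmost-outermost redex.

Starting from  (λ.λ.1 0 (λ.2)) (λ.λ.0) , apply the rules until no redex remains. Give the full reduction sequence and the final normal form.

Answer: normal form = λ.λ.λ.λ.0  (in 3 steps)

Reduction:
  start: (λ.λ.1 0 (λ.2)) (λ.λ.0)
  step 1: λ.(λ.λ.0) 0 (λ.λ.λ.0)
  step 2: λ.(λ.0) (λ.λ.λ.0)
  step 3: λ.λ.λ.λ.0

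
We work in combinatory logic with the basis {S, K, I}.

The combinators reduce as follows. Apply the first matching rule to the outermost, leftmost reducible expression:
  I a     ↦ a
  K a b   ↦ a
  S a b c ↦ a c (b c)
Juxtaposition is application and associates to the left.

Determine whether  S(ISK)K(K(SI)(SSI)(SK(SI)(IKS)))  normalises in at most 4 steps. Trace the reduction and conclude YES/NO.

  start: S(ISK)K(K(SI)(SSI)(SK(SI)(IKS)))
  step 1: ISK(K(SI)(SSI)(SK(SI)(IKS)))(K(K(SI)(SSI)(SK(SI)(IKS))))
  step 2: SK(K(SI)(SSI)(SK(SI)(IKS)))(K(K(SI)(SSI)(SK(SI)(IKS))))
  step 3: K(K(K(SI)(SSI)(SK(SI)(IKS))))(K(SI)(SSI)(SK(SI)(IKS))(K(K(SI)(SSI)(SK(SI)(IKS)))))
  step 4: K(K(SI)(SSI)(SK(SI)(IKS)))

Answer: NO — after 4 steps the term is K(K(SI)(SSI)(SK(SI)(IKS))), not yet normal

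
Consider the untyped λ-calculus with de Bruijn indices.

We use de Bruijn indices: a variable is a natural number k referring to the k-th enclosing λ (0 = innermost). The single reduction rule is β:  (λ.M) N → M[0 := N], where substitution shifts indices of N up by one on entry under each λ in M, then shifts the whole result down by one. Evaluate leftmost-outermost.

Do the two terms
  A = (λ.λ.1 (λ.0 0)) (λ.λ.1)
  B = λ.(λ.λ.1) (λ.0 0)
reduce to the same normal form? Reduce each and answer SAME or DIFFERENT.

Answer: SAME — A ⇓ λ.λ.λ.0 0, B ⇓ λ.λ.λ.0 0

Derivation:
Term A:
  start: (λ.λ.1 (λ.0 0)) (λ.λ.1)
  step 1: λ.(λ.λ.1) (λ.0 0)
  step 2: λ.λ.λ.0 0

Term B:
  start: λ.(λ.λ.1) (λ.0 0)
  step 1: λ.λ.λ.0 0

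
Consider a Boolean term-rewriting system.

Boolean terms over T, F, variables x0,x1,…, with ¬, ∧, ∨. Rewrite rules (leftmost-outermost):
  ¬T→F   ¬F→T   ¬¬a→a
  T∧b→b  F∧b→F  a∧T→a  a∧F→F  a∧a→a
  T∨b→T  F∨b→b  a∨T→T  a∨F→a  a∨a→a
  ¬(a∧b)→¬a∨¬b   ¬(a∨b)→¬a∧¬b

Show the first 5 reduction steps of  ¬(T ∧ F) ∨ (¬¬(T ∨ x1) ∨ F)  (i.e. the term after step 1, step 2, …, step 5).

  start: ¬(T ∧ F) ∨ (¬¬(T ∨ x1) ∨ F)
  →1  (¬T ∨ ¬F) ∨ (¬¬(T ∨ x1) ∨ F)
  →2  (F ∨ ¬F) ∨ (¬¬(T ∨ x1) ∨ F)
  →3  ¬F ∨ (¬¬(T ∨ x1) ∨ F)
  →4  T ∨ (¬¬(T ∨ x1) ∨ F)
  →5  T

Answer: after 5 steps: T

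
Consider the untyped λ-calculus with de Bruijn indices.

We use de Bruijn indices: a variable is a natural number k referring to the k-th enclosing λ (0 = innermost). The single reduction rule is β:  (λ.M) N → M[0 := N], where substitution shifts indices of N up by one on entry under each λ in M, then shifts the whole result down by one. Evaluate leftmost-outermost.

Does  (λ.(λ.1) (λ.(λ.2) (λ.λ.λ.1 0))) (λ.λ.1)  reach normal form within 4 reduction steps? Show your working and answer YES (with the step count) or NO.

  start: (λ.(λ.1) (λ.(λ.2) (λ.λ.λ.1 0))) (λ.λ.1)
  [1] (λ.λ.λ.1) (λ.(λ.λ.λ.1) (λ.λ.λ.1 0))
  [2] λ.λ.1

Answer: YES — reaches normal form λ.λ.1 in 2 ≤ 4 steps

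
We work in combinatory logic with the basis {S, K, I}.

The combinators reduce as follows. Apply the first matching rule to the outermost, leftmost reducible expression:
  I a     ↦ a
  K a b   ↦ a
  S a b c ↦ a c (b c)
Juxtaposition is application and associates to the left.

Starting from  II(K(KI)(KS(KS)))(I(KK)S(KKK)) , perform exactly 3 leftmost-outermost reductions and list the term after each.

Answer: after 3 steps: KI(I(KK)S(KKK))

Reduction:
  start: II(K(KI)(KS(KS)))(I(KK)S(KKK))
  →1  I(K(KI)(KS(KS)))(I(KK)S(KKK))
  →2  K(KI)(KS(KS))(I(KK)S(KKK))
  →3  KI(I(KK)S(KKK))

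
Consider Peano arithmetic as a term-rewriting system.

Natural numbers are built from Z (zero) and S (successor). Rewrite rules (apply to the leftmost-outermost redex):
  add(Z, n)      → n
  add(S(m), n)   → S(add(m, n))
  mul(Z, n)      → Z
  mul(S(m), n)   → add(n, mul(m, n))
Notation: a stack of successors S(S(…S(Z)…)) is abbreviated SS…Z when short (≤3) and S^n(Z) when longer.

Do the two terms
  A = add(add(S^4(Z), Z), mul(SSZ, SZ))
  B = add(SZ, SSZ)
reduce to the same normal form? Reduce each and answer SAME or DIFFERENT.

Answer: DIFFERENT — A ⇓ S^6(Z), B ⇓ SSSZ

Reduction:
Term A:
  start: add(add(S^4(Z), Z), mul(SSZ, SZ))
  [1] add(S(add(SSSZ, Z)), mul(SSZ, SZ))
  [2] S(add(add(SSSZ, Z), mul(SSZ, SZ)))
  [3] S(add(S(add(SSZ, Z)), mul(SSZ, SZ)))
  [4] S(S(add(add(SSZ, Z), mul(SSZ, SZ))))
  [5] S(S(add(S(add(SZ, Z)), mul(SSZ, SZ))))
  [6] S(S(S(add(add(SZ, Z), mul(SSZ, SZ)))))
  [7] S(S(S(add(S(add(Z, Z)), mul(SSZ, SZ)))))
  [8] S(S(S(S(add(add(Z, Z), mul(SSZ, SZ))))))
  [9] S(S(S(S(add(Z, mul(SSZ, SZ))))))
  [10] S(S(S(S(mul(SSZ, SZ)))))
  [11] S(S(S(S(add(SZ, mul(SZ, SZ))))))
  [12] S(S(S(S(S(add(Z, mul(SZ, SZ)))))))
  [13] S(S(S(S(S(mul(SZ, SZ))))))
  [14] S(S(S(S(S(add(SZ, mul(Z, SZ)))))))
  [15] S(S(S(S(S(S(add(Z, mul(Z, SZ))))))))
  [16] S(S(S(S(S(S(mul(Z, SZ)))))))
  [17] S^6(Z)

Term B:
  start: add(SZ, SSZ)
  [1] S(add(Z, SSZ))
  [2] SSSZ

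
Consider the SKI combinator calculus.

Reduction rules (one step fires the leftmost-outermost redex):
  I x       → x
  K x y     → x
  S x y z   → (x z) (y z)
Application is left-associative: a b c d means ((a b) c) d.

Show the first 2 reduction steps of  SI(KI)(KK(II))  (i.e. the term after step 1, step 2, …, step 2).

  start: SI(KI)(KK(II))
  →1  I(KK(II))(KI(KK(II)))
  →2  KK(II)(KI(KK(II)))

Answer: after 2 steps: KK(II)(KI(KK(II)))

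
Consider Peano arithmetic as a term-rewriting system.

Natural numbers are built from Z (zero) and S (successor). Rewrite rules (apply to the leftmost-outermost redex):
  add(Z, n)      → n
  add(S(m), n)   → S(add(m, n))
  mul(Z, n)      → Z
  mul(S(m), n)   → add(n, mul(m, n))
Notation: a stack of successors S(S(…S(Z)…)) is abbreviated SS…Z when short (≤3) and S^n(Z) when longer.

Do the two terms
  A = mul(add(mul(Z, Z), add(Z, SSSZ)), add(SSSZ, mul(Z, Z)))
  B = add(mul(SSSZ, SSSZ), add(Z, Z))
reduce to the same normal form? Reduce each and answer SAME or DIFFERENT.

Answer: SAME — A ⇓ S^9(Z), B ⇓ S^9(Z)

Derivation:
Term A:
  start: mul(add(mul(Z, Z), add(Z, SSSZ)), add(SSSZ, mul(Z, Z)))
  →1  mul(add(Z, add(Z, SSSZ)), add(SSSZ, mul(Z, Z)))
  →2  mul(add(Z, SSSZ), add(SSSZ, mul(Z, Z)))
  →3  mul(SSSZ, add(SSSZ, mul(Z, Z)))
  →4  add(add(SSSZ, mul(Z, Z)), mul(SSZ, add(SSSZ, mul(Z, Z))))
  →5  add(S(add(SSZ, mul(Z, Z))), mul(SSZ, add(SSSZ, mul(Z, Z))))
  →6  S(add(add(SSZ, mul(Z, Z)), mul(SSZ, add(SSSZ, mul(Z, Z)))))
  →7  S(add(S(add(SZ, mul(Z, Z))), mul(SSZ, add(SSSZ, mul(Z, Z)))))
  →8  S(S(add(add(SZ, mul(Z, Z)), mul(SSZ, add(SSSZ, mul(Z, Z))))))
  →9  S(S(add(S(add(Z, mul(Z, Z))), mul(SSZ, add(SSSZ, mul(Z, Z))))))
  →10  S(S(S(add(add(Z, mul(Z, Z)), mul(SSZ, add(SSSZ, mul(Z, Z)))))))
  →11  S(S(S(add(mul(Z, Z), mul(SSZ, add(SSSZ, mul(Z, Z)))))))
  →12  S(S(S(add(Z, mul(SSZ, add(SSSZ, mul(Z, Z)))))))
  →13  S(S(S(mul(SSZ, add(SSSZ, mul(Z, Z))))))
  →14  S(S(S(add(add(SSSZ, mul(Z, Z)), mul(SZ, add(SSSZ, mul(Z, Z)))))))
  →15  S(S(S(add(S(add(SSZ, mul(Z, Z))), mul(SZ, add(SSSZ, mul(Z, Z)))))))
  →16  S(S(S(S(add(add(SSZ, mul(Z, Z)), mul(SZ, add(SSSZ, mul(Z, Z))))))))
  →17  S(S(S(S(add(S(add(SZ, mul(Z, Z))), mul(SZ, add(SSSZ, mul(Z, Z))))))))
  →18  S(S(S(S(S(add(add(SZ, mul(Z, Z)), mul(SZ, add(SSSZ, mul(Z, Z)))))))))
  →19  S(S(S(S(S(add(S(add(Z, mul(Z, Z))), mul(SZ, add(SSSZ, mul(Z, Z)))))))))
  →20  S(S(S(S(S(S(add(add(Z, mul(Z, Z)), mul(SZ, add(SSSZ, mul(Z, Z))))))))))
  →21  S(S(S(S(S(S(add(mul(Z, Z), mul(SZ, add(SSSZ, mul(Z, Z))))))))))
  →22  S(S(S(S(S(S(add(Z, mul(SZ, add(SSSZ, mul(Z, Z))))))))))
  →23  S(S(S(S(S(S(mul(SZ, add(SSSZ, mul(Z, Z)))))))))
  →24  S(S(S(S(S(S(add(add(SSSZ, mul(Z, Z)), mul(Z, add(SSSZ, mul(Z, Z))))))))))
  →25  S(S(S(S(S(S(add(S(add(SSZ, mul(Z, Z))), mul(Z, add(SSSZ, mul(Z, Z))))))))))
  →26  S(S(S(S(S(S(S(add(add(SSZ, mul(Z, Z)), mul(Z, add(SSSZ, mul(Z, Z)))))))))))
  →27  S(S(S(S(S(S(S(add(S(add(SZ, mul(Z, Z))), mul(Z, add(SSSZ, mul(Z, Z)))))))))))
  →28  S(S(S(S(S(S(S(S(add(add(SZ, mul(Z, Z)), mul(Z, add(SSSZ, mul(Z, Z))))))))))))
  →29  S(S(S(S(S(S(S(S(add(S(add(Z, mul(Z, Z))), mul(Z, add(SSSZ, mul(Z, Z))))))))))))
  →30  S(S(S(S(S(S(S(S(S(add(add(Z, mul(Z, Z)), mul(Z, add(SSSZ, mul(Z, Z)))))))))))))
  →31  S(S(S(S(S(S(S(S(S(add(mul(Z, Z), mul(Z, add(SSSZ, mul(Z, Z)))))))))))))
  →32  S(S(S(S(S(S(S(S(S(add(Z, mul(Z, add(SSSZ, mul(Z, Z)))))))))))))
  →33  S(S(S(S(S(S(S(S(S(mul(Z, add(SSSZ, mul(Z, Z))))))))))))
  →34  S^9(Z)

Term B:
  start: add(mul(SSSZ, SSSZ), add(Z, Z))
  →1  add(add(SSSZ, mul(SSZ, SSSZ)), add(Z, Z))
  →2  add(S(add(SSZ, mul(SSZ, SSSZ))), add(Z, Z))
  →3  S(add(add(SSZ, mul(SSZ, SSSZ)), add(Z, Z)))
  →4  S(add(S(add(SZ, mul(SSZ, SSSZ))), add(Z, Z)))
  →5  S(S(add(add(SZ, mul(SSZ, SSSZ)), add(Z, Z))))
  →6  S(S(add(S(add(Z, mul(SSZ, SSSZ))), add(Z, Z))))
  →7  S(S(S(add(add(Z, mul(SSZ, SSSZ)), add(Z, Z)))))
  →8  S(S(S(add(mul(SSZ, SSSZ), add(Z, Z)))))
  →9  S(S(S(add(add(SSSZ, mul(SZ, SSSZ)), add(Z, Z)))))
  →10  S(S(S(add(S(add(SSZ, mul(SZ, SSSZ))), add(Z, Z)))))
  →11  S(S(S(S(add(add(SSZ, mul(SZ, SSSZ)), add(Z, Z))))))
  →12  S(S(S(S(add(S(add(SZ, mul(SZ, SSSZ))), add(Z, Z))))))
  →13  S(S(S(S(S(add(add(SZ, mul(SZ, SSSZ)), add(Z, Z)))))))
  →14  S(S(S(S(S(add(S(add(Z, mul(SZ, SSSZ))), add(Z, Z)))))))
  →15  S(S(S(S(S(S(add(add(Z, mul(SZ, SSSZ)), add(Z, Z))))))))
  →16  S(S(S(S(S(S(add(mul(SZ, SSSZ), add(Z, Z))))))))
  →17  S(S(S(S(S(S(add(add(SSSZ, mul(Z, SSSZ)), add(Z, Z))))))))
  →18  S(S(S(S(S(S(add(S(add(SSZ, mul(Z, SSSZ))), add(Z, Z))))))))
  →19  S(S(S(S(S(S(S(add(add(SSZ, mul(Z, SSSZ)), add(Z, Z)))))))))
  →20  S(S(S(S(S(S(S(add(S(add(SZ, mul(Z, SSSZ))), add(Z, Z)))))))))
  →21  S(S(S(S(S(S(S(S(add(add(SZ, mul(Z, SSSZ)), add(Z, Z))))))))))
  →22  S(S(S(S(S(S(S(S(add(S(add(Z, mul(Z, SSSZ))), add(Z, Z))))))))))
  →23  S(S(S(S(S(S(S(S(S(add(add(Z, mul(Z, SSSZ)), add(Z, Z)))))))))))
  →24  S(S(S(S(S(S(S(S(S(add(mul(Z, SSSZ), add(Z, Z)))))))))))
  →25  S(S(S(S(S(S(S(S(S(add(Z, add(Z, Z)))))))))))
  →26  S(S(S(S(S(S(S(S(S(add(Z, Z))))))))))
  →27  S^9(Z)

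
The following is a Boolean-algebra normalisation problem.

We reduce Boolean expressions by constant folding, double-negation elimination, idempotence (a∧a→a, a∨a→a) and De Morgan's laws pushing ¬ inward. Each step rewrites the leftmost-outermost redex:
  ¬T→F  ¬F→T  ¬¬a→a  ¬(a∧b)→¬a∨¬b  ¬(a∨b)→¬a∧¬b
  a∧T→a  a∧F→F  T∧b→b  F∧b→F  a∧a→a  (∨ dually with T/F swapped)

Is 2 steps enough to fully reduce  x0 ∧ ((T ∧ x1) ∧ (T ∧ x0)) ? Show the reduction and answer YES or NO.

  start: x0 ∧ ((T ∧ x1) ∧ (T ∧ x0))
  [1] x0 ∧ (x1 ∧ (T ∧ x0))
  [2] x0 ∧ (x1 ∧ x0)

Answer: YES — reaches normal form x0 ∧ (x1 ∧ x0) in 2 ≤ 2 steps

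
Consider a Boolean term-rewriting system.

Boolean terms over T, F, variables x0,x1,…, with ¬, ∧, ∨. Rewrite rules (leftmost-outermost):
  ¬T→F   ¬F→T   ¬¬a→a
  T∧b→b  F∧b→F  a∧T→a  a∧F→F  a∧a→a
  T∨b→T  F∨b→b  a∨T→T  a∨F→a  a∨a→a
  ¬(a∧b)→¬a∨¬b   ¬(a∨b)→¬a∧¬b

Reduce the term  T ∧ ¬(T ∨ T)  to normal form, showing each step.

Answer: normal form = F  (in 4 steps)

Reduction:
  start: T ∧ ¬(T ∨ T)
  [1] ¬(T ∨ T)
  [2] ¬T ∧ ¬T
  [3] ¬T
  [4] F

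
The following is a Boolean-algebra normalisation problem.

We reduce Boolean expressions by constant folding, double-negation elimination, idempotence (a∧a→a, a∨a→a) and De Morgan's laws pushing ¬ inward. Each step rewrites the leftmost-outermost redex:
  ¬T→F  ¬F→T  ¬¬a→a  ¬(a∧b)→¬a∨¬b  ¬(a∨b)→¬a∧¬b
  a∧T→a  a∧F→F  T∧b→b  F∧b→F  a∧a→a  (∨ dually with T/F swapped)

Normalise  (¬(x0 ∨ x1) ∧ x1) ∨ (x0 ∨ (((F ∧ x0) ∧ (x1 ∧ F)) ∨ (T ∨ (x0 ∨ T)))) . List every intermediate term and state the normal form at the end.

Answer: normal form = T  (in 7 steps)

Working:
  start: (¬(x0 ∨ x1) ∧ x1) ∨ (x0 ∨ (((F ∧ x0) ∧ (x1 ∧ F)) ∨ (T ∨ (x0 ∨ T))))
  step 1: ((¬x0 ∧ ¬x1) ∧ x1) ∨ (x0 ∨ (((F ∧ x0) ∧ (x1 ∧ F)) ∨ (T ∨ (x0 ∨ T))))
  step 2: ((¬x0 ∧ ¬x1) ∧ x1) ∨ (x0 ∨ ((F ∧ (x1 ∧ F)) ∨ (T ∨ (x0 ∨ T))))
  step 3: ((¬x0 ∧ ¬x1) ∧ x1) ∨ (x0 ∨ (F ∨ (T ∨ (x0 ∨ T))))
  step 4: ((¬x0 ∧ ¬x1) ∧ x1) ∨ (x0 ∨ (T ∨ (x0 ∨ T)))
  step 5: ((¬x0 ∧ ¬x1) ∧ x1) ∨ (x0 ∨ T)
  step 6: ((¬x0 ∧ ¬x1) ∧ x1) ∨ T
  step 7: T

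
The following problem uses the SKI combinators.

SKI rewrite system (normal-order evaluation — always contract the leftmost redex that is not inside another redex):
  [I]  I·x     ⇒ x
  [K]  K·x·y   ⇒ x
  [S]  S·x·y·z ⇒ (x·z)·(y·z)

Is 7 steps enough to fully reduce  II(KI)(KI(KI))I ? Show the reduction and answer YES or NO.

Answer: YES — reaches normal form I in 4 ≤ 7 steps

Derivation:
  start: II(KI)(KI(KI))I
  [1] I(KI)(KI(KI))I
  [2] KI(KI(KI))I
  [3] II
  [4] I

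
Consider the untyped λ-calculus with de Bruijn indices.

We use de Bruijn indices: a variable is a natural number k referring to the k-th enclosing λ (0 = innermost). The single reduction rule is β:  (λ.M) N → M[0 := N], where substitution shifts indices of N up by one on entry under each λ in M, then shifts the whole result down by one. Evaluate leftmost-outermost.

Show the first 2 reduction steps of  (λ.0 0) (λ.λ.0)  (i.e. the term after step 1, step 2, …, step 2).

  start: (λ.0 0) (λ.λ.0)
  [1] (λ.λ.0) (λ.λ.0)
  [2] λ.0

Answer: after 2 steps: λ.0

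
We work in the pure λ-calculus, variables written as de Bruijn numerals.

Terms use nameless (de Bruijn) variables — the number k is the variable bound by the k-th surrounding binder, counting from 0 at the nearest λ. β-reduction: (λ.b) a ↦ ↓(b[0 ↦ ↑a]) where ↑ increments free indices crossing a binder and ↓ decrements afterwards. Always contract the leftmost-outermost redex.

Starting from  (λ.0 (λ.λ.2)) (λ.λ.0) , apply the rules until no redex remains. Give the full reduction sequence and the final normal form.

  start: (λ.0 (λ.λ.2)) (λ.λ.0)
  [1] (λ.λ.0) (λ.λ.λ.λ.0)
  [2] λ.0

Answer: normal form = λ.0  (in 2 steps)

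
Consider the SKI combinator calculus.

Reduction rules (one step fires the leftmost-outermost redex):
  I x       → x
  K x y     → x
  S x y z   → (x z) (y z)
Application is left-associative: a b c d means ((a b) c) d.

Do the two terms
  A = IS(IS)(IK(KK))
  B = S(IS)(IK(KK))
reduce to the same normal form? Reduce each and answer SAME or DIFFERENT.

Answer: SAME — A ⇓ SS(K(KK)), B ⇓ SS(K(KK))

Derivation:
Term A:
  start: IS(IS)(IK(KK))
  →1  S(IS)(IK(KK))
  →2  SS(IK(KK))
  →3  SS(K(KK))

Term B:
  start: S(IS)(IK(KK))
  →1  SS(IK(KK))
  →2  SS(K(KK))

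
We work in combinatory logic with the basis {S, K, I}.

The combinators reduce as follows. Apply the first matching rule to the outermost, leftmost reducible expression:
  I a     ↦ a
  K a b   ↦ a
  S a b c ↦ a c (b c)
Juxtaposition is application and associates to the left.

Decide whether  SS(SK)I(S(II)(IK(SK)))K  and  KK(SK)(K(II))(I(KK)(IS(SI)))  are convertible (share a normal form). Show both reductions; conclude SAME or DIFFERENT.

Term A:
  start: SS(SK)I(S(II)(IK(SK)))K
  step 1: SI(SKI)(S(II)(IK(SK)))K
  step 2: I(S(II)(IK(SK)))(SKI(S(II)(IK(SK))))K
  step 3: S(II)(IK(SK))(SKI(S(II)(IK(SK))))K
  step 4: II(SKI(S(II)(IK(SK))))(IK(SK)(SKI(S(II)(IK(SK)))))K
  step 5: I(SKI(S(II)(IK(SK))))(IK(SK)(SKI(S(II)(IK(SK)))))K
  step 6: SKI(S(II)(IK(SK)))(IK(SK)(SKI(S(II)(IK(SK)))))K
  step 7: K(S(II)(IK(SK)))(I(S(II)(IK(SK))))(IK(SK)(SKI(S(II)(IK(SK)))))K
  step 8: S(II)(IK(SK))(IK(SK)(SKI(S(II)(IK(SK)))))K
  step 9: II(IK(SK)(SKI(S(II)(IK(SK)))))(IK(SK)(IK(SK)(SKI(S(II)(IK(SK))))))K
  step 10: I(IK(SK)(SKI(S(II)(IK(SK)))))(IK(SK)(IK(SK)(SKI(S(II)(IK(SK))))))K
  step 11: IK(SK)(SKI(S(II)(IK(SK))))(IK(SK)(IK(SK)(SKI(S(II)(IK(SK))))))K
  step 12: K(SK)(SKI(S(II)(IK(SK))))(IK(SK)(IK(SK)(SKI(S(II)(IK(SK))))))K
  step 13: SK(IK(SK)(IK(SK)(SKI(S(II)(IK(SK))))))K
  step 14: KK(IK(SK)(IK(SK)(SKI(S(II)(IK(SK)))))K)
  step 15: K

Term B:
  start: KK(SK)(K(II))(I(KK)(IS(SI)))
  step 1: K(K(II))(I(KK)(IS(SI)))
  step 2: K(II)
  step 3: KI

Answer: DIFFERENT — A ⇓ K, B ⇓ KI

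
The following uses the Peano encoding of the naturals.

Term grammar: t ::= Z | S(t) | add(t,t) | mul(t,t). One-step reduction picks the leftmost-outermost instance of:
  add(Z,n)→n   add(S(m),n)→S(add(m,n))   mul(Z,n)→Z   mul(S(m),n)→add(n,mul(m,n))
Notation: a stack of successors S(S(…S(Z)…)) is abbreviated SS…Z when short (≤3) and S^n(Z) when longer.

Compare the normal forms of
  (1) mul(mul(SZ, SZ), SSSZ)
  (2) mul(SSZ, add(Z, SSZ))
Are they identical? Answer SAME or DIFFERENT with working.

Answer: DIFFERENT — A ⇓ SSSZ, B ⇓ S^4(Z)

Reduction:
Term A:
  start: mul(mul(SZ, SZ), SSSZ)
  step 1: mul(add(SZ, mul(Z, SZ)), SSSZ)
  step 2: mul(S(add(Z, mul(Z, SZ))), SSSZ)
  step 3: add(SSSZ, mul(add(Z, mul(Z, SZ)), SSSZ))
  step 4: S(add(SSZ, mul(add(Z, mul(Z, SZ)), SSSZ)))
  step 5: S(S(add(SZ, mul(add(Z, mul(Z, SZ)), SSSZ))))
  step 6: S(S(S(add(Z, mul(add(Z, mul(Z, SZ)), SSSZ)))))
  step 7: S(S(S(mul(add(Z, mul(Z, SZ)), SSSZ))))
  step 8: S(S(S(mul(mul(Z, SZ), SSSZ))))
  step 9: S(S(S(mul(Z, SSSZ))))
  step 10: SSSZ

Term B:
  start: mul(SSZ, add(Z, SSZ))
  step 1: add(add(Z, SSZ), mul(SZ, add(Z, SSZ)))
  step 2: add(SSZ, mul(SZ, add(Z, SSZ)))
  step 3: S(add(SZ, mul(SZ, add(Z, SSZ))))
  step 4: S(S(add(Z, mul(SZ, add(Z, SSZ)))))
  step 5: S(S(mul(SZ, add(Z, SSZ))))
  step 6: S(S(add(add(Z, SSZ), mul(Z, add(Z, SSZ)))))
  step 7: S(S(add(SSZ, mul(Z, add(Z, SSZ)))))
  step 8: S(S(S(add(SZ, mul(Z, add(Z, SSZ))))))
  step 9: S(S(S(S(add(Z, mul(Z, add(Z, SSZ)))))))
  step 10: S(S(S(S(mul(Z, add(Z, SSZ))))))
  step 11: S^4(Z)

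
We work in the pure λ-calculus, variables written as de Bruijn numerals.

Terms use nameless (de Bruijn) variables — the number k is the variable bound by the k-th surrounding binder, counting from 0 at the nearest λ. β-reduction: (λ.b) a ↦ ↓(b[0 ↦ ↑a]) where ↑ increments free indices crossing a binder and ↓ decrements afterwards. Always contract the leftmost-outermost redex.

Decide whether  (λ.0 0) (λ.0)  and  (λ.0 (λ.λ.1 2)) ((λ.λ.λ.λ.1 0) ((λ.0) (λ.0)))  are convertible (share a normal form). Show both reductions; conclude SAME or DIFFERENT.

Term A:
  start: (λ.0 0) (λ.0)
  [1] (λ.0) (λ.0)
  [2] λ.0

Term B:
  start: (λ.0 (λ.λ.1 2)) ((λ.λ.λ.λ.1 0) ((λ.0) (λ.0)))
  [1] (λ.λ.λ.λ.1 0) ((λ.0) (λ.0)) (λ.λ.1 ((λ.λ.λ.λ.1 0) ((λ.0) (λ.0))))
  [2] (λ.λ.λ.1 0) (λ.λ.1 ((λ.λ.λ.λ.1 0) ((λ.0) (λ.0))))
  [3] λ.λ.1 0

Answer: DIFFERENT — A ⇓ λ.0, B ⇓ λ.λ.1 0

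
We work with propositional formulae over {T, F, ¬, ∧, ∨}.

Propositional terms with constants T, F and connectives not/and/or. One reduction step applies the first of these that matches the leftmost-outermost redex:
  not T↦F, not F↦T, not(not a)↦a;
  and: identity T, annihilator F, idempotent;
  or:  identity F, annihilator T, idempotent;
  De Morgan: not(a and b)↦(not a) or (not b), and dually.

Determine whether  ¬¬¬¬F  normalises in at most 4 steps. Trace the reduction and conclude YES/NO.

Answer: YES — reaches normal form F in 2 ≤ 4 steps

Derivation:
  start: ¬¬¬¬F
  step 1: ¬¬F
  step 2: F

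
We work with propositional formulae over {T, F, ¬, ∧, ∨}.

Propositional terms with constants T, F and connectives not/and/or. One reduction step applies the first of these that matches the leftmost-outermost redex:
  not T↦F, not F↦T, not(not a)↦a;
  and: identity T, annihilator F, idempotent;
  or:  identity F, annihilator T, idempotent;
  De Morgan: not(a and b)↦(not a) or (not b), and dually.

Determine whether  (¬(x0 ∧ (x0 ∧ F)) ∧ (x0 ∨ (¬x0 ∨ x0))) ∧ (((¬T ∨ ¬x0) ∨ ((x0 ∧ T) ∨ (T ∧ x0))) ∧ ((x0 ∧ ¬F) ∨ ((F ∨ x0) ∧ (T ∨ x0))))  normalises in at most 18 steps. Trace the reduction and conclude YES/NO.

Answer: YES — reaches normal form (x0 ∨ (¬x0 ∨ x0)) ∧ ((¬x0 ∨ x0) ∧ x0) in 17 ≤ 18 steps

Reduction:
  start: (¬(x0 ∧ (x0 ∧ F)) ∧ (x0 ∨ (¬x0 ∨ x0))) ∧ (((¬T ∨ ¬x0) ∨ ((x0 ∧ T) ∨ (T ∧ x0))) ∧ ((x0 ∧ ¬F) ∨ ((F ∨ x0) ∧ (T ∨ x0))))
  →1  ((¬x0 ∨ ¬(x0 ∧ F)) ∧ (x0 ∨ (¬x0 ∨ x0))) ∧ (((¬T ∨ ¬x0) ∨ ((x0 ∧ T) ∨ (T ∧ x0))) ∧ ((x0 ∧ ¬F) ∨ ((F ∨ x0) ∧ (T ∨ x0))))
  →2  ((¬x0 ∨ (¬x0 ∨ ¬F)) ∧ (x0 ∨ (¬x0 ∨ x0))) ∧ (((¬T ∨ ¬x0) ∨ ((x0 ∧ T) ∨ (T ∧ x0))) ∧ ((x0 ∧ ¬F) ∨ ((F ∨ x0) ∧ (T ∨ x0))))
  →3  ((¬x0 ∨ (¬x0 ∨ T)) ∧ (x0 ∨ (¬x0 ∨ x0))) ∧ (((¬T ∨ ¬x0) ∨ ((x0 ∧ T) ∨ (T ∧ x0))) ∧ ((x0 ∧ ¬F) ∨ ((F ∨ x0) ∧ (T ∨ x0))))
  →4  ((¬x0 ∨ T) ∧ (x0 ∨ (¬x0 ∨ x0))) ∧ (((¬T ∨ ¬x0) ∨ ((x0 ∧ T) ∨ (T ∧ x0))) ∧ ((x0 ∧ ¬F) ∨ ((F ∨ x0) ∧ (T ∨ x0))))
  →5  (T ∧ (x0 ∨ (¬x0 ∨ x0))) ∧ (((¬T ∨ ¬x0) ∨ ((x0 ∧ T) ∨ (T ∧ x0))) ∧ ((x0 ∧ ¬F) ∨ ((F ∨ x0) ∧ (T ∨ x0))))
  →6  (x0 ∨ (¬x0 ∨ x0)) ∧ (((¬T ∨ ¬x0) ∨ ((x0 ∧ T) ∨ (T ∧ x0))) ∧ ((x0 ∧ ¬F) ∨ ((F ∨ x0) ∧ (T ∨ x0))))
  →7  (x0 ∨ (¬x0 ∨ x0)) ∧ (((F ∨ ¬x0) ∨ ((x0 ∧ T) ∨ (T ∧ x0))) ∧ ((x0 ∧ ¬F) ∨ ((F ∨ x0) ∧ (T ∨ x0))))
  →8  (x0 ∨ (¬x0 ∨ x0)) ∧ ((¬x0 ∨ ((x0 ∧ T) ∨ (T ∧ x0))) ∧ ((x0 ∧ ¬F) ∨ ((F ∨ x0) ∧ (T ∨ x0))))
  →9  (x0 ∨ (¬x0 ∨ x0)) ∧ ((¬x0 ∨ (x0 ∨ (T ∧ x0))) ∧ ((x0 ∧ ¬F) ∨ ((F ∨ x0) ∧ (T ∨ x0))))
  →10  (x0 ∨ (¬x0 ∨ x0)) ∧ ((¬x0 ∨ (x0 ∨ x0)) ∧ ((x0 ∧ ¬F) ∨ ((F ∨ x0) ∧ (T ∨ x0))))
  →11  (x0 ∨ (¬x0 ∨ x0)) ∧ ((¬x0 ∨ x0) ∧ ((x0 ∧ ¬F) ∨ ((F ∨ x0) ∧ (T ∨ x0))))
  →12  (x0 ∨ (¬x0 ∨ x0)) ∧ ((¬x0 ∨ x0) ∧ ((x0 ∧ T) ∨ ((F ∨ x0) ∧ (T ∨ x0))))
  →13  (x0 ∨ (¬x0 ∨ x0)) ∧ ((¬x0 ∨ x0) ∧ (x0 ∨ ((F ∨ x0) ∧ (T ∨ x0))))
  →14  (x0 ∨ (¬x0 ∨ x0)) ∧ ((¬x0 ∨ x0) ∧ (x0 ∨ (x0 ∧ (T ∨ x0))))
  →15  (x0 ∨ (¬x0 ∨ x0)) ∧ ((¬x0 ∨ x0) ∧ (x0 ∨ (x0 ∧ T)))
  →16  (x0 ∨ (¬x0 ∨ x0)) ∧ ((¬x0 ∨ x0) ∧ (x0 ∨ x0))
  →17  (x0 ∨ (¬x0 ∨ x0)) ∧ ((¬x0 ∨ x0) ∧ x0)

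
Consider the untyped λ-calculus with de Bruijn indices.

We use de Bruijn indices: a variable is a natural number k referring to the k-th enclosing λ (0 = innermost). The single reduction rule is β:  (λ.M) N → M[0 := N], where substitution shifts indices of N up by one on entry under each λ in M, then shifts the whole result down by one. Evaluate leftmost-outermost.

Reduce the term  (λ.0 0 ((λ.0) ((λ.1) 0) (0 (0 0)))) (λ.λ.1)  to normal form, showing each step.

  start: (λ.0 0 ((λ.0) ((λ.1) 0) (0 (0 0)))) (λ.λ.1)
  step 1: (λ.λ.1) (λ.λ.1) ((λ.0) ((λ.λ.λ.1) (λ.λ.1)) ((λ.λ.1) ((λ.λ.1) (λ.λ.1))))
  step 2: (λ.λ.λ.1) ((λ.0) ((λ.λ.λ.1) (λ.λ.1)) ((λ.λ.1) ((λ.λ.1) (λ.λ.1))))
  step 3: λ.λ.1

Answer: normal form = λ.λ.1  (in 3 steps)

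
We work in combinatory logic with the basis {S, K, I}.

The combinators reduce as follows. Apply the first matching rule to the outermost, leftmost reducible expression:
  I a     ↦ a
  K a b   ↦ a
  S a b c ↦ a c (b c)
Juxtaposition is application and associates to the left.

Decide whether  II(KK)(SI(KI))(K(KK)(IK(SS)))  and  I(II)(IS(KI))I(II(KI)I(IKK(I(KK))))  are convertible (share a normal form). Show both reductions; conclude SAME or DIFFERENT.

Term A:
  start: II(KK)(SI(KI))(K(KK)(IK(SS)))
  [1] I(KK)(SI(KI))(K(KK)(IK(SS)))
  [2] KK(SI(KI))(K(KK)(IK(SS)))
  [3] K(K(KK)(IK(SS)))
  [4] K(KK)

Term B:
  start: I(II)(IS(KI))I(II(KI)I(IKK(I(KK))))
  [1] II(IS(KI))I(II(KI)I(IKK(I(KK))))
  [2] I(IS(KI))I(II(KI)I(IKK(I(KK))))
  [3] IS(KI)I(II(KI)I(IKK(I(KK))))
  [4] S(KI)I(II(KI)I(IKK(I(KK))))
  [5] KI(II(KI)I(IKK(I(KK))))(I(II(KI)I(IKK(I(KK)))))
  [6] I(I(II(KI)I(IKK(I(KK)))))
  [7] I(II(KI)I(IKK(I(KK))))
  [8] II(KI)I(IKK(I(KK)))
  [9] I(KI)I(IKK(I(KK)))
  [10] KII(IKK(I(KK)))
  [11] I(IKK(I(KK)))
  [12] IKK(I(KK))
  [13] KK(I(KK))
  [14] K

Answer: DIFFERENT — A ⇓ K(KK), B ⇓ K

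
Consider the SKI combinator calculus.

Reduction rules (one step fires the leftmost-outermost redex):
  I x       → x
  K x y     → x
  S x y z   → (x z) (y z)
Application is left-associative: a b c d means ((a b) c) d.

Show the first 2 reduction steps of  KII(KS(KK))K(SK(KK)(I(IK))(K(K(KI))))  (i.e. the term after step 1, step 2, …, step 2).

Answer: after 2 steps: KS(KK)K(SK(KK)(I(IK))(K(K(KI))))

Derivation:
  start: KII(KS(KK))K(SK(KK)(I(IK))(K(K(KI))))
  step 1: I(KS(KK))K(SK(KK)(I(IK))(K(K(KI))))
  step 2: KS(KK)K(SK(KK)(I(IK))(K(K(KI))))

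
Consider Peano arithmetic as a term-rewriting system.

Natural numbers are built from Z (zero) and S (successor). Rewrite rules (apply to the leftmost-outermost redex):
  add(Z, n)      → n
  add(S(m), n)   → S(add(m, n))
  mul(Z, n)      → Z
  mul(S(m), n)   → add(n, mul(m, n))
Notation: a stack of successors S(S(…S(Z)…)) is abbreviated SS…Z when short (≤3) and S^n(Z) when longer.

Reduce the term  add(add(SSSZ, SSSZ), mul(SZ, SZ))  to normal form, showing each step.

Answer: normal form = S^7(Z)  (in 15 steps)

Working:
  start: add(add(SSSZ, SSSZ), mul(SZ, SZ))
  step 1: add(S(add(SSZ, SSSZ)), mul(SZ, SZ))
  step 2: S(add(add(SSZ, SSSZ), mul(SZ, SZ)))
  step 3: S(add(S(add(SZ, SSSZ)), mul(SZ, SZ)))
  step 4: S(S(add(add(SZ, SSSZ), mul(SZ, SZ))))
  step 5: S(S(add(S(add(Z, SSSZ)), mul(SZ, SZ))))
  step 6: S(S(S(add(add(Z, SSSZ), mul(SZ, SZ)))))
  step 7: S(S(S(add(SSSZ, mul(SZ, SZ)))))
  step 8: S(S(S(S(add(SSZ, mul(SZ, SZ))))))
  step 9: S(S(S(S(S(add(SZ, mul(SZ, SZ)))))))
  step 10: S(S(S(S(S(S(add(Z, mul(SZ, SZ))))))))
  step 11: S(S(S(S(S(S(mul(SZ, SZ)))))))
  step 12: S(S(S(S(S(S(add(SZ, mul(Z, SZ))))))))
  step 13: S(S(S(S(S(S(S(add(Z, mul(Z, SZ)))))))))
  step 14: S(S(S(S(S(S(S(mul(Z, SZ))))))))
  step 15: S^7(Z)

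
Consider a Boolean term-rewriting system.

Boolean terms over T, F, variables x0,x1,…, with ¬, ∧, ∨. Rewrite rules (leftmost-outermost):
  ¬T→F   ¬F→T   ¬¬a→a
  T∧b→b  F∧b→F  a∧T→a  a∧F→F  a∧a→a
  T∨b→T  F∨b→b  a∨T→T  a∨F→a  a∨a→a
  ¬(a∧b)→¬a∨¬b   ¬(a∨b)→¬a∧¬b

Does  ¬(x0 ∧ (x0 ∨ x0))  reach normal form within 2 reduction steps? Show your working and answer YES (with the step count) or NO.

  start: ¬(x0 ∧ (x0 ∨ x0))
  →1  ¬x0 ∨ ¬(x0 ∨ x0)
  →2  ¬x0 ∨ (¬x0 ∧ ¬x0)

Answer: NO — after 2 steps the term is ¬x0 ∨ (¬x0 ∧ ¬x0), not yet normal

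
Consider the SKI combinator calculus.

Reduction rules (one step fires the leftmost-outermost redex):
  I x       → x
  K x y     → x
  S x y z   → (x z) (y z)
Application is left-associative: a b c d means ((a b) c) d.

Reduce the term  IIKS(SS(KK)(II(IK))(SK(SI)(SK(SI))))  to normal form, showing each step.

  start: IIKS(SS(KK)(II(IK))(SK(SI)(SK(SI))))
  [1] IKS(SS(KK)(II(IK))(SK(SI)(SK(SI))))
  [2] KS(SS(KK)(II(IK))(SK(SI)(SK(SI))))
  [3] S

Answer: normal form = S  (in 3 steps)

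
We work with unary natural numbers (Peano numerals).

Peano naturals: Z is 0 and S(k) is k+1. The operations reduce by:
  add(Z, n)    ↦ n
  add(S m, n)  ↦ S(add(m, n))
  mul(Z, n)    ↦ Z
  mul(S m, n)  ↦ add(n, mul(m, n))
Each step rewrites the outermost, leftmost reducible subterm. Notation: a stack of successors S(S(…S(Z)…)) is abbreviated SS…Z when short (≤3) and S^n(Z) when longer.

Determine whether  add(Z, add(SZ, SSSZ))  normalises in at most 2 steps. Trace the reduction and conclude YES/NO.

  start: add(Z, add(SZ, SSSZ))
  step 1: add(SZ, SSSZ)
  step 2: S(add(Z, SSSZ))

Answer: NO — after 2 steps the term is S(add(Z, SSSZ)), not yet normal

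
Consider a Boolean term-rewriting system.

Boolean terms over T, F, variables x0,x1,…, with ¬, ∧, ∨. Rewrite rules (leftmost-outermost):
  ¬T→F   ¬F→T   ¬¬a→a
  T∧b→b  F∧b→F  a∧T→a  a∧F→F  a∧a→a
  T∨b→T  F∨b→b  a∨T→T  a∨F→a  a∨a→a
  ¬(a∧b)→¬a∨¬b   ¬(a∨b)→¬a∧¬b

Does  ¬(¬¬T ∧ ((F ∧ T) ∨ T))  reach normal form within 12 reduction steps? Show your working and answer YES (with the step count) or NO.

Answer: YES — reaches normal form F in 10 ≤ 12 steps

Derivation:
  start: ¬(¬¬T ∧ ((F ∧ T) ∨ T))
  →1  ¬¬¬T ∨ ¬((F ∧ T) ∨ T)
  →2  ¬T ∨ ¬((F ∧ T) ∨ T)
  →3  F ∨ ¬((F ∧ T) ∨ T)
  →4  ¬((F ∧ T) ∨ T)
  →5  ¬(F ∧ T) ∧ ¬T
  →6  (¬F ∨ ¬T) ∧ ¬T
  →7  (T ∨ ¬T) ∧ ¬T
  →8  T ∧ ¬T
  →9  ¬T
  →10  F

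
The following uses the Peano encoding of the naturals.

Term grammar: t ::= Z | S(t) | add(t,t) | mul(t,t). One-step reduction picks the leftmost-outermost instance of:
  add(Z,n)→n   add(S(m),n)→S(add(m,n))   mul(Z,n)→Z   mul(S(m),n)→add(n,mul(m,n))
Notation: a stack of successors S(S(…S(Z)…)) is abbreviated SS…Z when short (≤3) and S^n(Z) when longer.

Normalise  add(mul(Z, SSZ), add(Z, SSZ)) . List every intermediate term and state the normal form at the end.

Answer: normal form = SSZ  (in 3 steps)

Derivation:
  start: add(mul(Z, SSZ), add(Z, SSZ))
  →1  add(Z, add(Z, SSZ))
  →2  add(Z, SSZ)
  →3  SSZ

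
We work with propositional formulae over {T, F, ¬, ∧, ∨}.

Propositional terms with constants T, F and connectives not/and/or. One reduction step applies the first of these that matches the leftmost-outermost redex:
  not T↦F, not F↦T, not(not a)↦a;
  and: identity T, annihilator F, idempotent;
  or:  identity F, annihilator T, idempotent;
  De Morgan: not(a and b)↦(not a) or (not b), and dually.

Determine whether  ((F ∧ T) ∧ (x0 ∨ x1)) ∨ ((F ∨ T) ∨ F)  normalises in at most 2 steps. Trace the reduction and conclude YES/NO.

  start: ((F ∧ T) ∧ (x0 ∨ x1)) ∨ ((F ∨ T) ∨ F)
  step 1: (F ∧ (x0 ∨ x1)) ∨ ((F ∨ T) ∨ F)
  step 2: F ∨ ((F ∨ T) ∨ F)

Answer: NO — after 2 steps the term is F ∨ ((F ∨ T) ∨ F), not yet normal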